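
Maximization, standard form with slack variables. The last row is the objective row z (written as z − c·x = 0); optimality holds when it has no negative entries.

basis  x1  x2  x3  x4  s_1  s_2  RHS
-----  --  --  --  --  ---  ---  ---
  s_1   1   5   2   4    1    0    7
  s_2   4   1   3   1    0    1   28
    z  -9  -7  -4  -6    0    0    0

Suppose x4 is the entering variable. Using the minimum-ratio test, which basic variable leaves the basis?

s_1

Column x4 entries and ratios — s_1: 7/4 = 7/4; s_2: 28/1 = 28.
Smallest ratio is 7/4 in the row of s_1, so s_1 leaves.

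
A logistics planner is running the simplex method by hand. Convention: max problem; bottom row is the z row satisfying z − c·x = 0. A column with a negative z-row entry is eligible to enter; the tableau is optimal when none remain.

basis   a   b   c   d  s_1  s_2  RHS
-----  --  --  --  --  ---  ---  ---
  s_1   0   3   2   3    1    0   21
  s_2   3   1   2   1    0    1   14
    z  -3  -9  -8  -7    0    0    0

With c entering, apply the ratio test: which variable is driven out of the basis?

Column c entries and ratios — s_1: 21/2 = 21/2; s_2: 14/2 = 7.
Smallest ratio is 7 in the row of s_2, so s_2 leaves.

s_2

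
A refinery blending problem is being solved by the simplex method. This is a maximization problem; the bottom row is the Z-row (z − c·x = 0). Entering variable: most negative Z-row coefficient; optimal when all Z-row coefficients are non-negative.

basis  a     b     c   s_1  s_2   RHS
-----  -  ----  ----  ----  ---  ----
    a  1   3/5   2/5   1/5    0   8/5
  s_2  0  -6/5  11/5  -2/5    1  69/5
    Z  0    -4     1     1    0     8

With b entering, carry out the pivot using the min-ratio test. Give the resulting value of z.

Ratio test on column b — row 1: (8/5)/(3/5) = 8/3; row 2: entry -6/5 ≤ 0. Minimum is 8/3 at row 1 (a leaves); pivot element 3/5.
Pivot on row 1; the Z-row RHS becomes 8 − (-4)·(8/3) = 56/3.

56/3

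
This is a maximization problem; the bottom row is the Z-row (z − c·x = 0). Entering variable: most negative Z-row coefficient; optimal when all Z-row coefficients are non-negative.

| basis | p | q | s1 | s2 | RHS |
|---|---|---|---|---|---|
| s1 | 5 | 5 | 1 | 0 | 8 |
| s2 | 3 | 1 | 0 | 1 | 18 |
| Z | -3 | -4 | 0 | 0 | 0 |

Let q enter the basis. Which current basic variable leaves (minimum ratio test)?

Column q entries and ratios — s1: 8/5 = 8/5; s2: 18/1 = 18.
Smallest ratio is 8/5 in the row of s1, so s1 leaves.

s1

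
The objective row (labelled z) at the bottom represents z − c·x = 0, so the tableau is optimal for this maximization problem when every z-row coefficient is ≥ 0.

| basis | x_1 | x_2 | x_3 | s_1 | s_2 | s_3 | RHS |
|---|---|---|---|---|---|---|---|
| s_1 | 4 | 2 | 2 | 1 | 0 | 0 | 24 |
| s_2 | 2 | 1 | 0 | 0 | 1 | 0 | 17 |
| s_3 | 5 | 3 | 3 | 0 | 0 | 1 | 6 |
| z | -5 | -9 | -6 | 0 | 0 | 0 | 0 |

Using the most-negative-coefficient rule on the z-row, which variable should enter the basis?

x_2

Negative z-row entries: x_1: -5, x_2: -9, x_3: -6.
The most negative is -9 in column x_2, so x_2 enters.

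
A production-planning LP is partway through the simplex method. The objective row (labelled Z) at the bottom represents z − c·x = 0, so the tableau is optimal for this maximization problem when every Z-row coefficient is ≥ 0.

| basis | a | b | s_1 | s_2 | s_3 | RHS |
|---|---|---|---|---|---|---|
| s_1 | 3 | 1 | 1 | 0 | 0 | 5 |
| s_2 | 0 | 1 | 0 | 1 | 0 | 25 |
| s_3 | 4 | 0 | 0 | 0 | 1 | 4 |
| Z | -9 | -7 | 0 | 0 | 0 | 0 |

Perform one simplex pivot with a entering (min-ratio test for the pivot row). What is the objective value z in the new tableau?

9

Ratio test on column a — row 1: 5/3 = 5/3; row 2: entry 0 ≤ 0; row 3: 4/4 = 1. Minimum is 1 at row 3 (s_3 leaves); pivot element 4.
Pivot on row 3; the Z-row RHS becomes 0 − (-9)·1 = 9.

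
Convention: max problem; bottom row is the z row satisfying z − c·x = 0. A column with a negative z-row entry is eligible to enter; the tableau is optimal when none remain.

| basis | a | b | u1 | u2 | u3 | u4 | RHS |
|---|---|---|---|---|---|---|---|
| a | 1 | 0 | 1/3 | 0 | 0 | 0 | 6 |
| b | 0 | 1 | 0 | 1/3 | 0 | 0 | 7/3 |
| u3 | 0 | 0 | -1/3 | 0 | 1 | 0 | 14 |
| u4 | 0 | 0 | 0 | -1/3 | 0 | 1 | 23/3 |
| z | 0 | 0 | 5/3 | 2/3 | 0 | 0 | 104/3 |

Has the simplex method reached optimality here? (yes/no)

Every z-row coefficient is ≥ 0, so the tableau is optimal.

yes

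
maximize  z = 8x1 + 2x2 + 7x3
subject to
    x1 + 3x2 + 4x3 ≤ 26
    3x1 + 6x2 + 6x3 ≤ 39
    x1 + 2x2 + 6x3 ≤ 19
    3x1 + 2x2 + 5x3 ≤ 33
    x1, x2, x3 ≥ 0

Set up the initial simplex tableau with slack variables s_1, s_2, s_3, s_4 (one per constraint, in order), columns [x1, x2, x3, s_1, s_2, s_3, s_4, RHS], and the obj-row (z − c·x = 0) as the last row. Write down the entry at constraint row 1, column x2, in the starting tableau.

3

Constraint 1 has coefficient 3 on x2.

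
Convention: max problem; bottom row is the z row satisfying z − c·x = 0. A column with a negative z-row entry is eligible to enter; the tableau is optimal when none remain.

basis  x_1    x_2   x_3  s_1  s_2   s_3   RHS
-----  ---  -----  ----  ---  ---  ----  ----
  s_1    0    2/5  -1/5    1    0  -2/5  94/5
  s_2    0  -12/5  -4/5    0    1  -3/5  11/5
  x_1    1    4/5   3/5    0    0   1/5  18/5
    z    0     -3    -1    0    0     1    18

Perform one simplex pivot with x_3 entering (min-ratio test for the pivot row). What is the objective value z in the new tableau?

24

Ratio test on column x_3 — row 1: entry -1/5 ≤ 0; row 2: entry -4/5 ≤ 0; row 3: (18/5)/(3/5) = 6. Minimum is 6 at row 3 (x_1 leaves); pivot element 3/5.
Pivot on row 3; the z-row RHS becomes 18 − (-1)·6 = 24.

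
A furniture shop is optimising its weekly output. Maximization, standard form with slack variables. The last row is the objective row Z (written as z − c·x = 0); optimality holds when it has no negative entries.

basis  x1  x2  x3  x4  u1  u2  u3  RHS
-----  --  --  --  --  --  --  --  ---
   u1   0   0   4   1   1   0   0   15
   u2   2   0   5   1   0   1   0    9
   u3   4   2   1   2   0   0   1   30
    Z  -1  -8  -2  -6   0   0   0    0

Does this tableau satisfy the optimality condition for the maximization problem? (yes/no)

no

The Z-row has a negative entry -8 in column x2, so it is not optimal.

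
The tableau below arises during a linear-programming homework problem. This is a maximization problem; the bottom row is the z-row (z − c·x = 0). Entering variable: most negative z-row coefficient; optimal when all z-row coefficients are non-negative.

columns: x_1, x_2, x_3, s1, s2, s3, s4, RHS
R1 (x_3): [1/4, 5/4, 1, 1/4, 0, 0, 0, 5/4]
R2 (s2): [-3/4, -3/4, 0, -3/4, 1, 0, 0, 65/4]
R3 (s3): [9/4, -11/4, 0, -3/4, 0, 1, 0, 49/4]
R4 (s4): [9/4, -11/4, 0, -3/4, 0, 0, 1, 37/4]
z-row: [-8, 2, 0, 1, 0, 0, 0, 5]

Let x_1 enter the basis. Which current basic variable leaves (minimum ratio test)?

s4

Column x_1 entries and ratios — x_3: (5/4)/(1/4) = 5; s2: -3/4 ≤ 0, skip; s3: (49/4)/(9/4) = 49/9; s4: (37/4)/(9/4) = 37/9.
Smallest ratio is 37/9 in the row of s4, so s4 leaves.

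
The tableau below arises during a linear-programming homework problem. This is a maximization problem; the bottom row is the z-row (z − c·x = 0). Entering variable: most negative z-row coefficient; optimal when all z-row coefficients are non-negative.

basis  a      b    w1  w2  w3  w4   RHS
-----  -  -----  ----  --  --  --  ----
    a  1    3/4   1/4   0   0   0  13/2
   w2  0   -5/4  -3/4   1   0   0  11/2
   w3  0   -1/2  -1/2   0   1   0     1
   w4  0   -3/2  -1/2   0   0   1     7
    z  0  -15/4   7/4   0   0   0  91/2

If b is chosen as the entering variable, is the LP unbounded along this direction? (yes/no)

no

Column b has positive entries in row(s) 1, so the ratio test bounds it — not unbounded.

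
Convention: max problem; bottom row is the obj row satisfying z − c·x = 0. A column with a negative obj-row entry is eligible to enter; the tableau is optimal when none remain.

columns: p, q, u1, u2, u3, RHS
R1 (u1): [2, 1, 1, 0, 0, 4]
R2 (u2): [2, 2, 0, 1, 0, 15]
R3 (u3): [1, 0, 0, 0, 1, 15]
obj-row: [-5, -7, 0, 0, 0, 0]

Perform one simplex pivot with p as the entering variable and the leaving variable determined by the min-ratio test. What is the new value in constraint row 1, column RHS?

2

Ratio test on column p — row 1: 4/2 = 2; row 2: 15/2 = 15/2; row 3: 15/1 = 15. Minimum is 2 at row 1 (u1 leaves); pivot element 2.
Divide row 1 by 2; eliminate column p from the other rows.
In the new row 1, the RHS entry is the old entry divided by the pivot: 4/2 = 2.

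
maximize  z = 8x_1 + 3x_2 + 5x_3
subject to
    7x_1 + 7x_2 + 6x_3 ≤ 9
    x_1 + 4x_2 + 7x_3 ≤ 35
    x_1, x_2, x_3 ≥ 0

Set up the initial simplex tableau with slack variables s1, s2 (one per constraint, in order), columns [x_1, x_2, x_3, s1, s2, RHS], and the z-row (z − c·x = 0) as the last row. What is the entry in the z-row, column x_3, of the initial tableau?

The z-row carries the negated objective coefficients: the x_3 entry is -5.

-5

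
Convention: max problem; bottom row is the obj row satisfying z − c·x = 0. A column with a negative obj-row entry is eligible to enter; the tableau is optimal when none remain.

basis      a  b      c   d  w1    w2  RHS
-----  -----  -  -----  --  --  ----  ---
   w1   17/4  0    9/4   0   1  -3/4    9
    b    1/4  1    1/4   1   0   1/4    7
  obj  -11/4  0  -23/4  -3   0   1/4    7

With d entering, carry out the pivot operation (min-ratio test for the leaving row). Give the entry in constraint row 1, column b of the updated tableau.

Ratio test on column d — row 1: entry 0 ≤ 0; row 2: 7/1 = 7. Minimum is 7 at row 2 (b leaves); pivot element 1.
Divide row 2 by 1; eliminate column d from the other rows.
Row 1 update in column b: 0 − 0·1 = 0.

0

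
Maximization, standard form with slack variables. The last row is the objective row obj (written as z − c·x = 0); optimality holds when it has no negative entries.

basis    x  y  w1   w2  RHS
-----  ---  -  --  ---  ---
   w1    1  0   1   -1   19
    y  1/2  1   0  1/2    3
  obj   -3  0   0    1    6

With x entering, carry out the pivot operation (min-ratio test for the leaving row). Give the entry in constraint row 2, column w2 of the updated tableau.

1

Ratio test on column x — row 1: 19/1 = 19; row 2: 3/(1/2) = 6. Minimum is 6 at row 2 (y leaves); pivot element 1/2.
Divide row 2 by 1/2; eliminate column x from the other rows.
In the new row 2, the w2 entry is the old entry divided by the pivot: (1/2)/(1/2) = 1.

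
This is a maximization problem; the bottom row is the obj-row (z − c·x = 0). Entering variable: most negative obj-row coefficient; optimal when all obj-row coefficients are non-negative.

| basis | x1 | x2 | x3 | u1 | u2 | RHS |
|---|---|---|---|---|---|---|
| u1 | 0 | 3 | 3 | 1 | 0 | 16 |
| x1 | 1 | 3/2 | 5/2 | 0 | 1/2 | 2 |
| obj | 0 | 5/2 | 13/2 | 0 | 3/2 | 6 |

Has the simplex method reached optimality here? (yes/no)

yes

Every obj-row coefficient is ≥ 0, so the tableau is optimal.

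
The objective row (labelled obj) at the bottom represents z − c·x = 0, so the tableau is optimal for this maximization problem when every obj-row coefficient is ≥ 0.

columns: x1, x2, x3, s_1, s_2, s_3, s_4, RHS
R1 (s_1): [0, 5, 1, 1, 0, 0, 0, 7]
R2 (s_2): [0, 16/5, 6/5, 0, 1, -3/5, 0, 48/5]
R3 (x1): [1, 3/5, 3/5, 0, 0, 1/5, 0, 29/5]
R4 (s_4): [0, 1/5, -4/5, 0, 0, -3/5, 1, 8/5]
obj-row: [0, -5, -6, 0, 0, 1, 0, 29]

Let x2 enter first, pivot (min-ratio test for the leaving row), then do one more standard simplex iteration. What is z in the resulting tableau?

71

Ratio test on column x2 — row 1: 7/5 = 7/5; row 2: (48/5)/(16/5) = 3; row 3: (29/5)/(3/5) = 29/3; row 4: (8/5)/(1/5) = 8. Minimum is 7/5 at row 1 (s_1 leaves); pivot element 5.
Pivot on row 1; the obj-row RHS becomes 29 − (-5)·(7/5) = 36.
Next entering variable (most negative obj-row entry -5): x3.
Ratio test on column x3 — row 1: (7/5)/(1/5) = 7; row 2: (128/25)/(14/25) = 64/7; row 3: (124/25)/(12/25) = 31/3; row 4: entry -21/25 ≤ 0. Minimum is 7 at row 1 (x2 leaves); pivot element 1/5.
After the second pivot the obj-row RHS is 36 − (-5)·7 = 71.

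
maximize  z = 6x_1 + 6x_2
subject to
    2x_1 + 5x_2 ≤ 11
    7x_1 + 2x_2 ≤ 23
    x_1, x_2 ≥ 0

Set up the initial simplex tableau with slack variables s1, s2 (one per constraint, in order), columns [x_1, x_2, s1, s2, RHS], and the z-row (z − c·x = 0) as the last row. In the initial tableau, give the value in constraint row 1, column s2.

0

Slack s2 belongs to constraint 2; its column is the unit vector e_2, so the entry in row 1 is 0.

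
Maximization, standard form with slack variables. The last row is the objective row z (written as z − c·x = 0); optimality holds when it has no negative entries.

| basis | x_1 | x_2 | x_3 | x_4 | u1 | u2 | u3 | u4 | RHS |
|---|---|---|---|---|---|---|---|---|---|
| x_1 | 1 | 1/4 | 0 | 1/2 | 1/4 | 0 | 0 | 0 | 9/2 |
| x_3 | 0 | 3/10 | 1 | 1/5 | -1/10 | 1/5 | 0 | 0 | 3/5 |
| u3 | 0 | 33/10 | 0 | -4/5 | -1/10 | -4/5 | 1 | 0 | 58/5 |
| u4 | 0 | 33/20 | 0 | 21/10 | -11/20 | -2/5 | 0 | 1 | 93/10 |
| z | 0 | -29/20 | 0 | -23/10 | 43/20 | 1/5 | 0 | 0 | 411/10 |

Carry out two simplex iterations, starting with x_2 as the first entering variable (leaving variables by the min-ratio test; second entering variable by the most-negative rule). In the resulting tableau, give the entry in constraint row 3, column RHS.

14

Ratio test on column x_2 — row 1: (9/2)/(1/4) = 18; row 2: (3/5)/(3/10) = 2; row 3: (58/5)/(33/10) = 116/33; row 4: (93/10)/(33/20) = 62/11. Minimum is 2 at row 2 (x_3 leaves); pivot element 3/10.
Divide row 2 by 3/10; eliminate column x_2 from the other rows.
Second iteration: most negative z-row entry is -4/3 in column x_4, so x_4 enters.
Ratio test on column x_4 — row 1: 4/(1/3) = 12; row 2: 2/(2/3) = 3; row 3: entry -3 ≤ 0; row 4: 6/1 = 6. Minimum is 3 at row 2 (x_2 leaves); pivot element 2/3.
Divide row 2 by 2/3; eliminate column x_4 from the other rows.
After both pivots, the entry at constraint row 3, column RHS is 14.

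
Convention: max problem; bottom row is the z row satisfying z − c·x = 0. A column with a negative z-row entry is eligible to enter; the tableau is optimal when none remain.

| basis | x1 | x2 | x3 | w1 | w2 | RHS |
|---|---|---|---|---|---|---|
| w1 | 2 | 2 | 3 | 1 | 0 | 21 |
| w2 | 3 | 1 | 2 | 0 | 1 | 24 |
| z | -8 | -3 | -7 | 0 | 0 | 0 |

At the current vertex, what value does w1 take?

21

w1 is basic (row 1); its value is the RHS of that row, 21.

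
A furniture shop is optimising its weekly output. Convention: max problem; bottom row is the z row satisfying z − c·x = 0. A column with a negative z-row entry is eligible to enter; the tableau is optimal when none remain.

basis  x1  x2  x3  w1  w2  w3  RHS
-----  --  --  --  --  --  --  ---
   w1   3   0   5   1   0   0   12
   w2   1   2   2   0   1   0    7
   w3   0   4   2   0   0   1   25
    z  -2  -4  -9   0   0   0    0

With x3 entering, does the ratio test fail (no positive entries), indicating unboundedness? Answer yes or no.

Column x3 has positive entries in row(s) 1, 2, 3, so the ratio test bounds it — not unbounded.

no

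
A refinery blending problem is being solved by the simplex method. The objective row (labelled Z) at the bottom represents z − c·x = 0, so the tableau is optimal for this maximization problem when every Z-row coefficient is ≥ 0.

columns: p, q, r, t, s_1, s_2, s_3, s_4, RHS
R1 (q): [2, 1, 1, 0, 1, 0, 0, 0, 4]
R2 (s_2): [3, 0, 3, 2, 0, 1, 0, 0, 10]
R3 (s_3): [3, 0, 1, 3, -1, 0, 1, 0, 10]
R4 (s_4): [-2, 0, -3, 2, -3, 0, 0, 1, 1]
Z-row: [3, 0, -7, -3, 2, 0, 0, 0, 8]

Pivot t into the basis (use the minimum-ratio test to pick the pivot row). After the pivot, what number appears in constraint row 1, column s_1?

Ratio test on column t — row 1: entry 0 ≤ 0; row 2: 10/2 = 5; row 3: 10/3 = 10/3; row 4: 1/2 = 1/2. Minimum is 1/2 at row 4 (s_4 leaves); pivot element 2.
Divide row 4 by 2; eliminate column t from the other rows.
Row 1 update in column s_1: 1 − 0·(-3/2) = 1.

1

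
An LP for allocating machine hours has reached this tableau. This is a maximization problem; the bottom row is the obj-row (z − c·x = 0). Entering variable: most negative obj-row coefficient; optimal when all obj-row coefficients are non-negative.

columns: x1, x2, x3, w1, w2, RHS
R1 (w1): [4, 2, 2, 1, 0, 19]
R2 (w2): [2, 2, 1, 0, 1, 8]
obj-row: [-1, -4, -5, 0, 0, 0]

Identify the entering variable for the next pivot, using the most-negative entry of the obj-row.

x3

Negative obj-row entries: x1: -1, x2: -4, x3: -5.
The most negative is -5 in column x3, so x3 enters.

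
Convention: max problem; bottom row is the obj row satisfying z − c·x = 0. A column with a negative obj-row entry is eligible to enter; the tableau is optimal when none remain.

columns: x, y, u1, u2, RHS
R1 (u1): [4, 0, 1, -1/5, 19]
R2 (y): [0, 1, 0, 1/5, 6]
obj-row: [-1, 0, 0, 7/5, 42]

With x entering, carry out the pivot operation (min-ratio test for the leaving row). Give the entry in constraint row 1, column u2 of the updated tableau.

Ratio test on column x — row 1: 19/4 = 19/4; row 2: entry 0 ≤ 0. Minimum is 19/4 at row 1 (u1 leaves); pivot element 4.
Divide row 1 by 4; eliminate column x from the other rows.
In the new row 1, the u2 entry is the old entry divided by the pivot: (-1/5)/4 = -1/20.

-1/20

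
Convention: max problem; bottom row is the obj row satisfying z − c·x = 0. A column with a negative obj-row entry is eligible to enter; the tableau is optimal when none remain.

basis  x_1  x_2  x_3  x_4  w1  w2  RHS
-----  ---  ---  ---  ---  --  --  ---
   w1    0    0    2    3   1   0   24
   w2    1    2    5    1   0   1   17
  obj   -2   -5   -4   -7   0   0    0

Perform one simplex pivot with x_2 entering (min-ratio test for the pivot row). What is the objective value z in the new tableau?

85/2

Ratio test on column x_2 — row 1: entry 0 ≤ 0; row 2: 17/2 = 17/2. Minimum is 17/2 at row 2 (w2 leaves); pivot element 2.
Pivot on row 2; the obj-row RHS becomes 0 − (-5)·(17/2) = 85/2.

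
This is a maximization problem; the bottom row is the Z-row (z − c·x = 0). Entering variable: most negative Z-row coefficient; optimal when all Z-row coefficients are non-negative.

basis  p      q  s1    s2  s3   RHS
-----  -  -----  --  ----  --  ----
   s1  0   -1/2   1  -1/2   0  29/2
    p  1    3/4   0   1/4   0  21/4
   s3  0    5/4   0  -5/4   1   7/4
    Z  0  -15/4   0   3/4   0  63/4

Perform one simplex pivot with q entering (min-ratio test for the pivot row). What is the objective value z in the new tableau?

21

Ratio test on column q — row 1: entry -1/2 ≤ 0; row 2: (21/4)/(3/4) = 7; row 3: (7/4)/(5/4) = 7/5. Minimum is 7/5 at row 3 (s3 leaves); pivot element 5/4.
Pivot on row 3; the Z-row RHS becomes 63/4 − (-15/4)·(7/5) = 21.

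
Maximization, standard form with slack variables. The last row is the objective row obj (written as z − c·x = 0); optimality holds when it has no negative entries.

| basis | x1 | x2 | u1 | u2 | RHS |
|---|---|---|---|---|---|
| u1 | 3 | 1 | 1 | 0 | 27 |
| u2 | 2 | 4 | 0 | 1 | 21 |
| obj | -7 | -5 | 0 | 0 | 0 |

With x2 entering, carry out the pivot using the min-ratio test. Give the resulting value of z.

105/4

Ratio test on column x2 — row 1: 27/1 = 27; row 2: 21/4 = 21/4. Minimum is 21/4 at row 2 (u2 leaves); pivot element 4.
Pivot on row 2; the obj-row RHS becomes 0 − (-5)·(21/4) = 105/4.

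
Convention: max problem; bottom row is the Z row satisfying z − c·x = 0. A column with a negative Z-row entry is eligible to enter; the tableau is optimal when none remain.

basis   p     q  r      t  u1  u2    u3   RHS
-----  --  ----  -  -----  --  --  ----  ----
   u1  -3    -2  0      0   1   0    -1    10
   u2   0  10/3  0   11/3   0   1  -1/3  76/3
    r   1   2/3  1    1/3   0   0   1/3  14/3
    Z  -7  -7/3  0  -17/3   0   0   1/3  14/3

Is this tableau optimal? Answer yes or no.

The Z-row has a negative entry -7 in column p, so it is not optimal.

no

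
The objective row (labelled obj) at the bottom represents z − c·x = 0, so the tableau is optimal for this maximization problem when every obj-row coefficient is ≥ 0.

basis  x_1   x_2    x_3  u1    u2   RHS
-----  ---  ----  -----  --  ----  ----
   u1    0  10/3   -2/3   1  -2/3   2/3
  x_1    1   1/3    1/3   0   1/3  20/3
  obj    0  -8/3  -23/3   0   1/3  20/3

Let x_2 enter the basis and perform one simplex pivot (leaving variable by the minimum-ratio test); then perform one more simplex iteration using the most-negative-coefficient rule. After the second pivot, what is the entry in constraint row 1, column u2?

0

Ratio test on column x_2 — row 1: (2/3)/(10/3) = 1/5; row 2: (20/3)/(1/3) = 20. Minimum is 1/5 at row 1 (u1 leaves); pivot element 10/3.
Divide row 1 by 10/3; eliminate column x_2 from the other rows.
Second iteration: most negative obj-row entry is -41/5 in column x_3, so x_3 enters.
Ratio test on column x_3 — row 1: entry -1/5 ≤ 0; row 2: (33/5)/(2/5) = 33/2. Minimum is 33/2 at row 2 (x_1 leaves); pivot element 2/5.
Divide row 2 by 2/5; eliminate column x_3 from the other rows.
After both pivots, the entry at constraint row 1, column u2 is 0.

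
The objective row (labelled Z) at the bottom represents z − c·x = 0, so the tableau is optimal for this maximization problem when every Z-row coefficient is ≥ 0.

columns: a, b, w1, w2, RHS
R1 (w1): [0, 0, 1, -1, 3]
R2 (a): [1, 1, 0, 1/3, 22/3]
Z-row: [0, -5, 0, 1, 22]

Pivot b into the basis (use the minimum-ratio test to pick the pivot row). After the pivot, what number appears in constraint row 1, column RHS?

Ratio test on column b — row 1: entry 0 ≤ 0; row 2: (22/3)/1 = 22/3. Minimum is 22/3 at row 2 (a leaves); pivot element 1.
Divide row 2 by 1; eliminate column b from the other rows.
Row 1 update in column RHS: 3 − 0·(22/3) = 3.

3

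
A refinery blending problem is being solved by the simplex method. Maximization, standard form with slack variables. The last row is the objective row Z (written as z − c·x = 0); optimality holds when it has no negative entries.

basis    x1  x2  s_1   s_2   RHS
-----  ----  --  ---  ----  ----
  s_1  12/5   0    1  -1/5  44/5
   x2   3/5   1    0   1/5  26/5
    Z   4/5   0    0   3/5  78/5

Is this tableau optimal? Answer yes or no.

Every Z-row coefficient is ≥ 0, so the tableau is optimal.

yes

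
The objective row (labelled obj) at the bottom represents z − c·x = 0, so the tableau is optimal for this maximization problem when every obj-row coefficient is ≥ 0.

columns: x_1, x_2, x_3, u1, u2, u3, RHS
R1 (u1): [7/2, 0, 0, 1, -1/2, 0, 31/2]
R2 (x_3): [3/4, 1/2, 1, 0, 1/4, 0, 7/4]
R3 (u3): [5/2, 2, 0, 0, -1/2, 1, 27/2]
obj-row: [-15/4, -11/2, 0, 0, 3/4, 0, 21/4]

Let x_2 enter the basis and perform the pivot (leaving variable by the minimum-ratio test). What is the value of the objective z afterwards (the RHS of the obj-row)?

49/2

Ratio test on column x_2 — row 1: entry 0 ≤ 0; row 2: (7/4)/(1/2) = 7/2; row 3: (27/2)/2 = 27/4. Minimum is 7/2 at row 2 (x_3 leaves); pivot element 1/2.
Pivot on row 2; the obj-row RHS becomes 21/4 − (-11/2)·(7/2) = 49/2.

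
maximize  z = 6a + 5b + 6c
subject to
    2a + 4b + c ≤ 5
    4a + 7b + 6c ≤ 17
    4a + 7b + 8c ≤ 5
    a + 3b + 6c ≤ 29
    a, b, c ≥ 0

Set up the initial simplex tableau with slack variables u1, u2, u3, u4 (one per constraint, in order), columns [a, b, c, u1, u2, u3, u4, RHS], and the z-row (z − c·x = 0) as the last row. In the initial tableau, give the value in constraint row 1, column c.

1

Constraint 1 has coefficient 1 on c.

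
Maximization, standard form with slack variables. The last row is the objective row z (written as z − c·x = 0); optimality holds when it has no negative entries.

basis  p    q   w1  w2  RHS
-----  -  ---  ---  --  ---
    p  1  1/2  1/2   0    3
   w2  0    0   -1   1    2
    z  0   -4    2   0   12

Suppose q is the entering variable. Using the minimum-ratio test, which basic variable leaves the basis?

p

Column q entries and ratios — p: 3/(1/2) = 6; w2: 0 ≤ 0, skip.
Smallest ratio is 6 in the row of p, so p leaves.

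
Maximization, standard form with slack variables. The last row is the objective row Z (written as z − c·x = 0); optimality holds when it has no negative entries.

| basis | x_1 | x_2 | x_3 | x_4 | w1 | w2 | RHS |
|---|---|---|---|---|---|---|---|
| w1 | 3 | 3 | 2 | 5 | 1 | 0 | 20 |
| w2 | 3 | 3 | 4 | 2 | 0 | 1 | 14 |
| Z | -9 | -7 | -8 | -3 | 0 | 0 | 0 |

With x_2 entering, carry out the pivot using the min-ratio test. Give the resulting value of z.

98/3

Ratio test on column x_2 — row 1: 20/3 = 20/3; row 2: 14/3 = 14/3. Minimum is 14/3 at row 2 (w2 leaves); pivot element 3.
Pivot on row 2; the Z-row RHS becomes 0 − (-7)·(14/3) = 98/3.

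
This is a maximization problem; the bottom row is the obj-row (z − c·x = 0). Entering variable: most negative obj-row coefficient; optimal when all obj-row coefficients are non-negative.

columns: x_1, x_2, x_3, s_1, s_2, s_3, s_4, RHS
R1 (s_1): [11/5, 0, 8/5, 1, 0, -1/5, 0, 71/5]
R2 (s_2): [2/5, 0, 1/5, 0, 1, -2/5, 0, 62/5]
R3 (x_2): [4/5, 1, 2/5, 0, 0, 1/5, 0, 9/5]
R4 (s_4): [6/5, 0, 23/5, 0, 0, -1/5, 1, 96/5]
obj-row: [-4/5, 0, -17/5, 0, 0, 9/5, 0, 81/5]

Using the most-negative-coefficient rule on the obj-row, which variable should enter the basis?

Negative obj-row entries: x_1: -4/5, x_3: -17/5.
The most negative is -17/5 in column x_3, so x_3 enters.

x_3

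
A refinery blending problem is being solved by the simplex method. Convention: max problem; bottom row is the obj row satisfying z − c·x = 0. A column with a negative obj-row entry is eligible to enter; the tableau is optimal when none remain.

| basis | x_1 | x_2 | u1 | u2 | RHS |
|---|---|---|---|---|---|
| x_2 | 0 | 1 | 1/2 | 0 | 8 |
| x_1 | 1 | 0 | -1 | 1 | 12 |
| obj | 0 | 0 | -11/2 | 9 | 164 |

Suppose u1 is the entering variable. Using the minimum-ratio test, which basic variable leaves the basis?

Column u1 entries and ratios — x_2: 8/(1/2) = 16; x_1: -1 ≤ 0, skip.
Smallest ratio is 16 in the row of x_2, so x_2 leaves.

x_2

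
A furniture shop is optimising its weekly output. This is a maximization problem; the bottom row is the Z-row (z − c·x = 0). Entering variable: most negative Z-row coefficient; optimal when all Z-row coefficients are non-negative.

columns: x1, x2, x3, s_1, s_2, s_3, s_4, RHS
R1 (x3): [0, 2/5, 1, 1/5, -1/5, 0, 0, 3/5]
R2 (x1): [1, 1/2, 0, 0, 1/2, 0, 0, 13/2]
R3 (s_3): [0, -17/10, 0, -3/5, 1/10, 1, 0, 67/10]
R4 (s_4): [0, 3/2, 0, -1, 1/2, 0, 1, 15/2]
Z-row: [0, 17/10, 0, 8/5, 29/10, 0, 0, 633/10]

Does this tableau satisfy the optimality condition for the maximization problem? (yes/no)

yes

Every Z-row coefficient is ≥ 0, so the tableau is optimal.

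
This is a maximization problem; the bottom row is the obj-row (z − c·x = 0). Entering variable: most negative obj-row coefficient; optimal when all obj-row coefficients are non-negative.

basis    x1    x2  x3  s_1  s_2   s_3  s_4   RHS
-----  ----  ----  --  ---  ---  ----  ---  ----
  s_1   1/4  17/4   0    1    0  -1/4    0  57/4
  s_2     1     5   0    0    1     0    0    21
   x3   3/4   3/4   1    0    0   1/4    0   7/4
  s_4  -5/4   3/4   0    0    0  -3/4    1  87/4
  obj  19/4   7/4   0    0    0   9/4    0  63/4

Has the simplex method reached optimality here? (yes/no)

yes

Every obj-row coefficient is ≥ 0, so the tableau is optimal.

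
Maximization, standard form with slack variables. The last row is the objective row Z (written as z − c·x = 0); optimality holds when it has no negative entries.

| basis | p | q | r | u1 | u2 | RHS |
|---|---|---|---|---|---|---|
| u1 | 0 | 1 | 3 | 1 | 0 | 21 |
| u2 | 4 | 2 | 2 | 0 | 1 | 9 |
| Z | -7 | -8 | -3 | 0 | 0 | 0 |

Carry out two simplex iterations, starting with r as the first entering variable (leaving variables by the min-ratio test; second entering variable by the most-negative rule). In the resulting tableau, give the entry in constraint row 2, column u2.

1/2

Ratio test on column r — row 1: 21/3 = 7; row 2: 9/2 = 9/2. Minimum is 9/2 at row 2 (u2 leaves); pivot element 2.
Divide row 2 by 2; eliminate column r from the other rows.
Second iteration: most negative Z-row entry is -5 in column q, so q enters.
Ratio test on column q — row 1: entry -2 ≤ 0; row 2: (9/2)/1 = 9/2. Minimum is 9/2 at row 2 (r leaves); pivot element 1.
Divide row 2 by 1; eliminate column q from the other rows.
After both pivots, the entry at constraint row 2, column u2 is 1/2.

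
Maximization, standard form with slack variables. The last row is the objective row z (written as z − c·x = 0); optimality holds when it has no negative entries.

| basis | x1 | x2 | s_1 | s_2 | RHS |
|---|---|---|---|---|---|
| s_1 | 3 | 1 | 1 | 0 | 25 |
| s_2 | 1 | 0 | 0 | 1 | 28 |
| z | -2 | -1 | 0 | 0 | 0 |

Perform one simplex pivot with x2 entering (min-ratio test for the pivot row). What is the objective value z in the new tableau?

25

Ratio test on column x2 — row 1: 25/1 = 25; row 2: entry 0 ≤ 0. Minimum is 25 at row 1 (s_1 leaves); pivot element 1.
Pivot on row 1; the z-row RHS becomes 0 − (-1)·25 = 25.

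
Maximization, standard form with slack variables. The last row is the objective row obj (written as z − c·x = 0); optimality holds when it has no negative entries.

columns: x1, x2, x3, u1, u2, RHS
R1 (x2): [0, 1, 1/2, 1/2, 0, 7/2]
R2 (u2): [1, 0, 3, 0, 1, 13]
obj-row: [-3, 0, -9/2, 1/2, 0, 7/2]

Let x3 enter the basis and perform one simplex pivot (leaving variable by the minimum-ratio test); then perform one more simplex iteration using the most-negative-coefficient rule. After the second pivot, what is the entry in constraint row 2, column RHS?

13

Ratio test on column x3 — row 1: (7/2)/(1/2) = 7; row 2: 13/3 = 13/3. Minimum is 13/3 at row 2 (u2 leaves); pivot element 3.
Divide row 2 by 3; eliminate column x3 from the other rows.
Second iteration: most negative obj-row entry is -3/2 in column x1, so x1 enters.
Ratio test on column x1 — row 1: entry -1/6 ≤ 0; row 2: (13/3)/(1/3) = 13. Minimum is 13 at row 2 (x3 leaves); pivot element 1/3.
Divide row 2 by 1/3; eliminate column x1 from the other rows.
After both pivots, the entry at constraint row 2, column RHS is 13.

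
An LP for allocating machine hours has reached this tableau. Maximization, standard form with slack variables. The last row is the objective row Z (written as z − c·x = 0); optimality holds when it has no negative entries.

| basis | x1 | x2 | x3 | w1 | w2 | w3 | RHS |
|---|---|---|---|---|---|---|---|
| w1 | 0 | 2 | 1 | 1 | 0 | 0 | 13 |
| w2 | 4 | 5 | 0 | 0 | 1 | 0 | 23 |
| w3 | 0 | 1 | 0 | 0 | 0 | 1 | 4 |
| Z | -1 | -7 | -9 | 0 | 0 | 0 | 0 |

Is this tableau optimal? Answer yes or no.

no

The Z-row has a negative entry -9 in column x3, so it is not optimal.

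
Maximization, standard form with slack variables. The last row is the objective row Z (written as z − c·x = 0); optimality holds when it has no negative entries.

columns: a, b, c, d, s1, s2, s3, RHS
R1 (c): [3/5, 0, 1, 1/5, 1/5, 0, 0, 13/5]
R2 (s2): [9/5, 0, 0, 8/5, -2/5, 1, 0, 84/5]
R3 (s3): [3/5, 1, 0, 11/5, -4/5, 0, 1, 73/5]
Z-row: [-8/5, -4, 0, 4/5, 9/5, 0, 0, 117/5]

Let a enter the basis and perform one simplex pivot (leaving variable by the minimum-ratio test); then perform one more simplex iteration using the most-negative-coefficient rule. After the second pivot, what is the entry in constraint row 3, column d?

Ratio test on column a — row 1: (13/5)/(3/5) = 13/3; row 2: (84/5)/(9/5) = 28/3; row 3: (73/5)/(3/5) = 73/3. Minimum is 13/3 at row 1 (c leaves); pivot element 3/5.
Divide row 1 by 3/5; eliminate column a from the other rows.
Second iteration: most negative Z-row entry is -4 in column b, so b enters.
Ratio test on column b — row 1: entry 0 ≤ 0; row 2: entry 0 ≤ 0; row 3: 12/1 = 12. Minimum is 12 at row 3 (s3 leaves); pivot element 1.
Divide row 3 by 1; eliminate column b from the other rows.
After both pivots, the entry at constraint row 3, column d is 2.

2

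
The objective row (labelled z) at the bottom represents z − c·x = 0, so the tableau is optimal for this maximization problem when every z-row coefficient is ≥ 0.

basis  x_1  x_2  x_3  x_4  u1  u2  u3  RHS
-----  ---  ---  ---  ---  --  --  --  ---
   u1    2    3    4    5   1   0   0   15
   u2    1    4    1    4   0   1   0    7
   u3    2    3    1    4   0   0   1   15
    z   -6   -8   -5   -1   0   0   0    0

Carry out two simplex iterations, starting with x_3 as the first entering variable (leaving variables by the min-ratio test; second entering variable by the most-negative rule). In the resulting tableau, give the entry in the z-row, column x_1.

Ratio test on column x_3 — row 1: 15/4 = 15/4; row 2: 7/1 = 7; row 3: 15/1 = 15. Minimum is 15/4 at row 1 (u1 leaves); pivot element 4.
Divide row 1 by 4; eliminate column x_3 from the other rows.
Second iteration: most negative z-row entry is -17/4 in column x_2, so x_2 enters.
Ratio test on column x_2 — row 1: (15/4)/(3/4) = 5; row 2: (13/4)/(13/4) = 1; row 3: (45/4)/(9/4) = 5. Minimum is 1 at row 2 (u2 leaves); pivot element 13/4.
Divide row 2 by 13/4; eliminate column x_2 from the other rows.
After both pivots, the entry at the z-row, column x_1 is -37/13.

-37/13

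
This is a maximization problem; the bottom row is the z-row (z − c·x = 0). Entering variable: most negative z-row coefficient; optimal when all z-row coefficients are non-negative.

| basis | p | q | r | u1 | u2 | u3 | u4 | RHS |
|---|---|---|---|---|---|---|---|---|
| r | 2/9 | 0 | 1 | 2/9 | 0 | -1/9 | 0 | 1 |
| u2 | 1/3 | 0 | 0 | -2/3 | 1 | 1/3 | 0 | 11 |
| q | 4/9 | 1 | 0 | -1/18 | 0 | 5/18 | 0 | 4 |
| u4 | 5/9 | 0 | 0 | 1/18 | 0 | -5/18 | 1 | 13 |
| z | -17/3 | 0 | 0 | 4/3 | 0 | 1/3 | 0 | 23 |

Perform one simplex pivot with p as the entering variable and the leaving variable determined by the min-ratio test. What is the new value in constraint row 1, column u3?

-1/2

Ratio test on column p — row 1: 1/(2/9) = 9/2; row 2: 11/(1/3) = 33; row 3: 4/(4/9) = 9; row 4: 13/(5/9) = 117/5. Minimum is 9/2 at row 1 (r leaves); pivot element 2/9.
Divide row 1 by 2/9; eliminate column p from the other rows.
In the new row 1, the u3 entry is the old entry divided by the pivot: (-1/9)/(2/9) = -1/2.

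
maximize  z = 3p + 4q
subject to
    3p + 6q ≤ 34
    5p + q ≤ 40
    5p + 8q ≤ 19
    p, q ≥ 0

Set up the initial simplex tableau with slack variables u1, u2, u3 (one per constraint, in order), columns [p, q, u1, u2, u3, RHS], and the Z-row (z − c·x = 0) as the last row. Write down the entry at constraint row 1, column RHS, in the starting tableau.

34

The RHS of constraint 1 is b_1 = 34.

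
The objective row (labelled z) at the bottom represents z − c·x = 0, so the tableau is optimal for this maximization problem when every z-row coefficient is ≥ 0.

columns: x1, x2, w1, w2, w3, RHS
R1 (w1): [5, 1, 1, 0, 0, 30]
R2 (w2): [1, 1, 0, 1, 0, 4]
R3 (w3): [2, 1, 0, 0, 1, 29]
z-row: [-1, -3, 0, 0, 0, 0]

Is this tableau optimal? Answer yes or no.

no

The z-row has a negative entry -3 in column x2, so it is not optimal.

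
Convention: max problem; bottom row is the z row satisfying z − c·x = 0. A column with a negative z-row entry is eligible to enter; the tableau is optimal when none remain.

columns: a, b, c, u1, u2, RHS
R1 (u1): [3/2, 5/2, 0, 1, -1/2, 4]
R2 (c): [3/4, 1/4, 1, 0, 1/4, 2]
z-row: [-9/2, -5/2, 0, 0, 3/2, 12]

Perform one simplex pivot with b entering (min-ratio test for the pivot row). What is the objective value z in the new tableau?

Ratio test on column b — row 1: 4/(5/2) = 8/5; row 2: 2/(1/4) = 8. Minimum is 8/5 at row 1 (u1 leaves); pivot element 5/2.
Pivot on row 1; the z-row RHS becomes 12 − (-5/2)·(8/5) = 16.

16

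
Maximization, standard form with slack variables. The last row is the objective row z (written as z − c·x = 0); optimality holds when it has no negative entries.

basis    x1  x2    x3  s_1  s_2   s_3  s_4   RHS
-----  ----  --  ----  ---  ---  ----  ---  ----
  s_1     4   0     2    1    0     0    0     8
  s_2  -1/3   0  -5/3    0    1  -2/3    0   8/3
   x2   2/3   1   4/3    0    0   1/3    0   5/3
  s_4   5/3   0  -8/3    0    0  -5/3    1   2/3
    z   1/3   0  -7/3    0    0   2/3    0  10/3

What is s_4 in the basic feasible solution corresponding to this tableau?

s_4 is basic (row 4); its value is the RHS of that row, 2/3.

2/3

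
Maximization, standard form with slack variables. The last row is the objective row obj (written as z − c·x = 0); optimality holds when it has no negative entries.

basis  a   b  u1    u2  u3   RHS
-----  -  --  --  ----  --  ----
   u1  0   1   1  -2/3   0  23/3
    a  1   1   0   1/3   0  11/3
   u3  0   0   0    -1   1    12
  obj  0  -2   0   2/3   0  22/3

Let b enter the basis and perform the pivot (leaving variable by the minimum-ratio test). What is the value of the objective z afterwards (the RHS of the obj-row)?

Ratio test on column b — row 1: (23/3)/1 = 23/3; row 2: (11/3)/1 = 11/3; row 3: entry 0 ≤ 0. Minimum is 11/3 at row 2 (a leaves); pivot element 1.
Pivot on row 2; the obj-row RHS becomes 22/3 − (-2)·(11/3) = 44/3.

44/3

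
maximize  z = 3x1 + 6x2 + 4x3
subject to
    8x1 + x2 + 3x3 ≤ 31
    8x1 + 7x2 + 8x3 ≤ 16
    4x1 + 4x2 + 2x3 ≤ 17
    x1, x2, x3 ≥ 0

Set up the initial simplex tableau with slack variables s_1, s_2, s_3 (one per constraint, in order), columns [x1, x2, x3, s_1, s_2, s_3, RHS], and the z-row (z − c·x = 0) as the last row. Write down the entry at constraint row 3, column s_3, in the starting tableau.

Slack s_3 belongs to constraint 3; its column is the unit vector e_3, so the entry in row 3 is 1.

1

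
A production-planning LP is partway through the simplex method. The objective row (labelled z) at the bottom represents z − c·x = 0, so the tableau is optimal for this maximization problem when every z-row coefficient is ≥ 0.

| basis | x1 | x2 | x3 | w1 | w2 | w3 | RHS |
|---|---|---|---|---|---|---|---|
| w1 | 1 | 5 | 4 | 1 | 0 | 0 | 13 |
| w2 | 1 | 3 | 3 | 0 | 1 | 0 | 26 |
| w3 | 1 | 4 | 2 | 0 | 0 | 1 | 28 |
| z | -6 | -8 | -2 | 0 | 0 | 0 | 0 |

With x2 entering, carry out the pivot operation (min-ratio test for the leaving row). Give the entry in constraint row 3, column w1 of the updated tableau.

-4/5

Ratio test on column x2 — row 1: 13/5 = 13/5; row 2: 26/3 = 26/3; row 3: 28/4 = 7. Minimum is 13/5 at row 1 (w1 leaves); pivot element 5.
Divide row 1 by 5; eliminate column x2 from the other rows.
Row 3 update in column w1: 0 − 4·(1/5) = -4/5.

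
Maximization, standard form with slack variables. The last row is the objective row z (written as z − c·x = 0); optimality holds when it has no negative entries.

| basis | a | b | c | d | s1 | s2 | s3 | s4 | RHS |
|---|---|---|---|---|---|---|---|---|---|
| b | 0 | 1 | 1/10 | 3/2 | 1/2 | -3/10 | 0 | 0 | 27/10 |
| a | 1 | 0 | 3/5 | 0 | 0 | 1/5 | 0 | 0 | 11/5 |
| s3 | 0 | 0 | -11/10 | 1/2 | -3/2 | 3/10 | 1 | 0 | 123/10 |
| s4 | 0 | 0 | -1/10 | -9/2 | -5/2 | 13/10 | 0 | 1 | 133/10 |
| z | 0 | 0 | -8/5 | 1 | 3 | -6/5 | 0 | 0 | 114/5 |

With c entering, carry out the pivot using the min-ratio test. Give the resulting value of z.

86/3

Ratio test on column c — row 1: (27/10)/(1/10) = 27; row 2: (11/5)/(3/5) = 11/3; row 3: entry -11/10 ≤ 0; row 4: entry -1/10 ≤ 0. Minimum is 11/3 at row 2 (a leaves); pivot element 3/5.
Pivot on row 2; the z-row RHS becomes 114/5 − (-8/5)·(11/3) = 86/3.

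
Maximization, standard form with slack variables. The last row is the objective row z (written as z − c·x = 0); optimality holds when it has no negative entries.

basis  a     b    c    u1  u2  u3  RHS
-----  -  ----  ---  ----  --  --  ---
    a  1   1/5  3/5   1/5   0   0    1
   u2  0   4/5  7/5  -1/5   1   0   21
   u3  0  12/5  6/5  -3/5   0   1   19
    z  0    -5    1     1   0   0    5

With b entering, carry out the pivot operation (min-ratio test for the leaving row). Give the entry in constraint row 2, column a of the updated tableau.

-4

Ratio test on column b — row 1: 1/(1/5) = 5; row 2: 21/(4/5) = 105/4; row 3: 19/(12/5) = 95/12. Minimum is 5 at row 1 (a leaves); pivot element 1/5.
Divide row 1 by 1/5; eliminate column b from the other rows.
Row 2 update in column a: 0 − (4/5)·5 = -4.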